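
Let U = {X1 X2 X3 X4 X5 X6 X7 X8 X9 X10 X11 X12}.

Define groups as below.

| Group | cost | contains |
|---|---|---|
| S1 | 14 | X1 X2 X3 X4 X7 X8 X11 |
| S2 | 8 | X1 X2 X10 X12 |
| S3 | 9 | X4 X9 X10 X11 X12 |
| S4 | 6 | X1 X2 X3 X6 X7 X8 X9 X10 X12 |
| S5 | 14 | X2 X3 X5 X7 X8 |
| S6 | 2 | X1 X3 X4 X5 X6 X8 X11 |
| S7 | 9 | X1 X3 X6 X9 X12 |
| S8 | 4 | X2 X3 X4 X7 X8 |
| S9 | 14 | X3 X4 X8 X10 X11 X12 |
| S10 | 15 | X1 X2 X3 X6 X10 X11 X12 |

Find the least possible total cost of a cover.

8

S4, S6 together cover every item (S4 ∪ S6 = {X1, X2, X3, X4, X5, X6, X7, X8, X9, X10, X11, X12}); total cost 6 + 2 = 8.
No covering selection has total cost below 8.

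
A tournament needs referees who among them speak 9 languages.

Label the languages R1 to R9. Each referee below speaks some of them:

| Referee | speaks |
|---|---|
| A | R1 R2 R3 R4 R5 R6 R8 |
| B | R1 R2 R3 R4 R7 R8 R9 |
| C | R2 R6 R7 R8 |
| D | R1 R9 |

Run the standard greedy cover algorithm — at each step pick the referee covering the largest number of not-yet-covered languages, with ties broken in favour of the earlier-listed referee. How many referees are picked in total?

Greedy: pick A (covers 7 new) → pick B (covers 2 new). Total picks: 2.

2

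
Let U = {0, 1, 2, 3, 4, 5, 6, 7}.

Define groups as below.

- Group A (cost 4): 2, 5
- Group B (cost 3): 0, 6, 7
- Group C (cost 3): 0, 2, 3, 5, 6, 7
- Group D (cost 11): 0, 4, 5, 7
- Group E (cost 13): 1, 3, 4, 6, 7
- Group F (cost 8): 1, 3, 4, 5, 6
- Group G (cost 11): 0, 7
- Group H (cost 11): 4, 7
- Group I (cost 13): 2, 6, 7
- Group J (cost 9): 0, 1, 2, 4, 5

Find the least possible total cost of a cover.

11

C, F together cover every item (C ∪ F = {0, 1, 2, 3, 4, 5, 6, 7}); total cost 3 + 8 = 11.
No covering selection has total cost below 11.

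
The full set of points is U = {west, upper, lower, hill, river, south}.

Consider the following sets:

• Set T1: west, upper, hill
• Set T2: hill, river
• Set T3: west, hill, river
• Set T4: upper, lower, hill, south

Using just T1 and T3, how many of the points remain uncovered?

2

Union of T1, T3 = {west, upper, hill, river}.
Not covered: lower, south — 2 points.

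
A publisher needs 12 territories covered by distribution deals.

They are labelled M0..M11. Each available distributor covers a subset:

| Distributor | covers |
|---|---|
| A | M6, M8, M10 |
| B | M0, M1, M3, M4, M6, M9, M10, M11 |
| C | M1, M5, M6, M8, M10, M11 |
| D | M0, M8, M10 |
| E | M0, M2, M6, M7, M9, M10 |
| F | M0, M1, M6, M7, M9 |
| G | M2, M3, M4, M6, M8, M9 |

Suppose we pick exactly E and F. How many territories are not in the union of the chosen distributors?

5

Union of E, F = {M0, M1, M2, M6, M7, M9, M10}.
Not covered: M3, M4, M5, M8, M11 — 5 territories.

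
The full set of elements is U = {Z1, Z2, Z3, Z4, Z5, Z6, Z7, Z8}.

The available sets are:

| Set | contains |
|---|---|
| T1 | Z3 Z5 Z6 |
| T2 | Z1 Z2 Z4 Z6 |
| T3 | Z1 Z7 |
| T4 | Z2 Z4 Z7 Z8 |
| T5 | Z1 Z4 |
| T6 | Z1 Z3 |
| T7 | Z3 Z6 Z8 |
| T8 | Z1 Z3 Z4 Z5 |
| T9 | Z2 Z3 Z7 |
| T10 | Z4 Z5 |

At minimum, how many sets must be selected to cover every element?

3

T1, T4, and T5 cover everything between them: the union {Z1, Z2, Z3, Z4, Z5, Z6, Z7, Z8} is all of U.
No 2 of the 10 sets cover everything (all 45 combinations miss at least one element), so 3 is optimal.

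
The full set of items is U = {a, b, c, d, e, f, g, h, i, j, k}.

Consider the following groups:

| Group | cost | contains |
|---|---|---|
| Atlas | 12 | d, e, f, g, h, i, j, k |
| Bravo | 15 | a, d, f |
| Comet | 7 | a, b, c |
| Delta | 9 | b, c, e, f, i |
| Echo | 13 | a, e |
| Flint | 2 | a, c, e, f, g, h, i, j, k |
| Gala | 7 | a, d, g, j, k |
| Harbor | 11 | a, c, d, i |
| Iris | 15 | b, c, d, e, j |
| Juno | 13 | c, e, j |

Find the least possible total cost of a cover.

Comet, Flint, Gala together cover every item (Comet ∪ Flint ∪ Gala = {a, b, c, d, e, f, g, h, i, j, k}); total cost 7 + 2 + 7 = 16.
No covering selection has total cost below 16.

16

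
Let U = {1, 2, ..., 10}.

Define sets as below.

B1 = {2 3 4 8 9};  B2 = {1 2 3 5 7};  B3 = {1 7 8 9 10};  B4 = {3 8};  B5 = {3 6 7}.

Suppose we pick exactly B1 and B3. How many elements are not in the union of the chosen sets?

2

Union of B1, B3 = {1, 2, 3, 4, 7, 8, 9, 10}.
Not covered: 5, 6 — 2 elements.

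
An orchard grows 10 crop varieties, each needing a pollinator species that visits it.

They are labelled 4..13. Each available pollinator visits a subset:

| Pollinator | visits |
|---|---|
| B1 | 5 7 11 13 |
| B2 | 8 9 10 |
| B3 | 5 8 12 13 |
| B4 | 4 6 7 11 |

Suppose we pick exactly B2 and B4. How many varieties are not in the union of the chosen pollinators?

3

Union of B2, B4 = {4, 6, 7, 8, 9, 10, 11}.
Not covered: 5, 12, 13 — 3 varieties.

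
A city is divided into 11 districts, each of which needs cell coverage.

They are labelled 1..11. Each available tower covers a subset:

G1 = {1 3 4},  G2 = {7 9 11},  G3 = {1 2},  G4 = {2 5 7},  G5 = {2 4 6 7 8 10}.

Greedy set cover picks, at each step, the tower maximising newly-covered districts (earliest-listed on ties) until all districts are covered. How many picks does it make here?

Greedy: pick G5 (covers 6 new) → pick G1 (covers 2 new) → pick G2 (covers 2 new) → pick G4 (covers 1 new). Total picks: 4.

4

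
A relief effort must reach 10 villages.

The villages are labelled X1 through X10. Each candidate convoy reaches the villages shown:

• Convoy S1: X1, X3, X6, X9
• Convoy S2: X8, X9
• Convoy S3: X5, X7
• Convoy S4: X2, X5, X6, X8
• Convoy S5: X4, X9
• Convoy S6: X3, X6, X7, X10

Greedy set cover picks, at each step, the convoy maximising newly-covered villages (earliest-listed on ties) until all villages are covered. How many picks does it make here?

4

Greedy: pick S1 (covers 4 new) → pick S4 (covers 3 new) → pick S6 (covers 2 new) → pick S5 (covers 1 new). Total picks: 4.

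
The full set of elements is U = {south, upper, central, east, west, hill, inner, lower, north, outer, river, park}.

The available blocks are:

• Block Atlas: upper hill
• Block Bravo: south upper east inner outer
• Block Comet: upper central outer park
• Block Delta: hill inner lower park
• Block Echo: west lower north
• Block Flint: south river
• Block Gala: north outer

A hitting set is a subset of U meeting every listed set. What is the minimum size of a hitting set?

Take H = {south, upper, hill, north}. Each listed block contains at least one of these, so H is a hitting set of size 4.
No choice of 3 elements meets every block, so 4 is the minimum.

4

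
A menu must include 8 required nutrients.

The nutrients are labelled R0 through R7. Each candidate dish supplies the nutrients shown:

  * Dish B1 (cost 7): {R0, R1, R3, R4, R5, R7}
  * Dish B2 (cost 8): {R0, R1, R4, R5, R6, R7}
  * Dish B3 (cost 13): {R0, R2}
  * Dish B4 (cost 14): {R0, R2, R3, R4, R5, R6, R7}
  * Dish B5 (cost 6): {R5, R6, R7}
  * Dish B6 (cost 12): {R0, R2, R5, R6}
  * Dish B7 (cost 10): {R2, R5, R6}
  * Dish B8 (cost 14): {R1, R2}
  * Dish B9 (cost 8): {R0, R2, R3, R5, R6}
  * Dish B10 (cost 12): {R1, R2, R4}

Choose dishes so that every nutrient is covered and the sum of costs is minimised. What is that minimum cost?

B1, B9 together cover every nutrient (B1 ∪ B9 = {R0, R1, R2, R3, R4, R5, R6, R7}); total cost 7 + 8 = 15.
No covering selection has total cost below 15.

15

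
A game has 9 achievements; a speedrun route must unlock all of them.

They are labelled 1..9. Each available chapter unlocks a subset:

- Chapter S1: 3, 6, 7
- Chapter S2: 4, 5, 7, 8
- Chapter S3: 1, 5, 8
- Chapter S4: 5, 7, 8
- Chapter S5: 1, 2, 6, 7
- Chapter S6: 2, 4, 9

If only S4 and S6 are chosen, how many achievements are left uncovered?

Union of S4, S6 = {2, 4, 5, 7, 8, 9}.
Not covered: 1, 3, 6 — 3 achievements.

3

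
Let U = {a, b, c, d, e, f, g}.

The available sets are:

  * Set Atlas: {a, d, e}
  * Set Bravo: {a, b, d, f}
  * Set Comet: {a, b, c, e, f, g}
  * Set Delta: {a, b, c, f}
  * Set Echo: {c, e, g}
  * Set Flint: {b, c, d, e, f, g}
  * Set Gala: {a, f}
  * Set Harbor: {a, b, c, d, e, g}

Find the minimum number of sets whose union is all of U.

Take {Atlas, Flint}. Their union is {a, b, c, d, e, f, g}, which is all 7 items.
No single set has all 7 items (the largest, Comet, has 6), so 2 is optimal.

2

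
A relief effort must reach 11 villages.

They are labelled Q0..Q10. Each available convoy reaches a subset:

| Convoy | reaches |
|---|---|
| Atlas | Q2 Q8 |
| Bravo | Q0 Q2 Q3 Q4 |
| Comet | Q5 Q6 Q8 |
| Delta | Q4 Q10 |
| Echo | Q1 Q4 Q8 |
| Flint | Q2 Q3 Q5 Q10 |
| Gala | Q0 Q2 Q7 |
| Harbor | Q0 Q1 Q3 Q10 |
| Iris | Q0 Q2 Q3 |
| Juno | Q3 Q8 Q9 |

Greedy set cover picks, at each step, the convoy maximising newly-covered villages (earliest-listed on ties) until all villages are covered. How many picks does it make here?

Greedy: pick Bravo (covers 4 new) → pick Comet (covers 3 new) → pick Harbor (covers 2 new) → pick Gala (covers 1 new) → pick Juno (covers 1 new). Total picks: 5.

5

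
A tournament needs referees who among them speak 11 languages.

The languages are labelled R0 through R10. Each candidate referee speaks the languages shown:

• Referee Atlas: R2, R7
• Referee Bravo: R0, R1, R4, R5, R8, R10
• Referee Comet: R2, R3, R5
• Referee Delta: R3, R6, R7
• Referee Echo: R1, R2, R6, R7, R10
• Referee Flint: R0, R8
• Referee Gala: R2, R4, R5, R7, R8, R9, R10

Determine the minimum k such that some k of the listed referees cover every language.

Bravo and Delta and Gala together: Bravo ∪ Delta ∪ Gala = {R0, R1, R2, R3, R4, R5, R6, R7, R8, R9, R10} — every language is covered.
Only Gala contains R9, so Gala is forced; the remaining 4 languages need at least 2 more referees (each remaining referee adds at most 2) — so at least 3 referees are needed, and 3 is optimal.

3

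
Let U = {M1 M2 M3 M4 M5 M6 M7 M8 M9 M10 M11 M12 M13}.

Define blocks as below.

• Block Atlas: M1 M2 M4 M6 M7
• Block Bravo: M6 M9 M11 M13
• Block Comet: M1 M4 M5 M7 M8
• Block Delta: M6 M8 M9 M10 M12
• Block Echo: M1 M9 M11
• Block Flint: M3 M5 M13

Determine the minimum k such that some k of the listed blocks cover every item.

Atlas and Bravo and Delta and Flint together: Atlas ∪ Bravo ∪ Delta ∪ Flint = {M1, M2, M3, M4, M5, M6, M7, M8, M9, M10, M11, M12, M13} — every item is covered.
No 3 of the 6 blocks cover everything (all 20 combinations miss at least one item), so 4 is optimal.

4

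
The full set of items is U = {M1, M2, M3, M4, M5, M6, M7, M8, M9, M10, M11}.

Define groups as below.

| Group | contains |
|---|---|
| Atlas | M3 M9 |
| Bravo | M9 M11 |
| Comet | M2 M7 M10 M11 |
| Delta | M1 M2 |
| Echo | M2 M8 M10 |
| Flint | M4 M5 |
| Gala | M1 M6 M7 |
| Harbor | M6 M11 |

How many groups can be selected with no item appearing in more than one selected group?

Atlas, Echo, Flint, Harbor are pairwise disjoint (Atlas={M3,M9}; Echo={M2,M8,M10}; Flint={M4,M5}; Harbor={M6,M11}).
Every remaining group overlaps one of these, and no 5 of the listed groups are pairwise disjoint, so 4 is the maximum.

4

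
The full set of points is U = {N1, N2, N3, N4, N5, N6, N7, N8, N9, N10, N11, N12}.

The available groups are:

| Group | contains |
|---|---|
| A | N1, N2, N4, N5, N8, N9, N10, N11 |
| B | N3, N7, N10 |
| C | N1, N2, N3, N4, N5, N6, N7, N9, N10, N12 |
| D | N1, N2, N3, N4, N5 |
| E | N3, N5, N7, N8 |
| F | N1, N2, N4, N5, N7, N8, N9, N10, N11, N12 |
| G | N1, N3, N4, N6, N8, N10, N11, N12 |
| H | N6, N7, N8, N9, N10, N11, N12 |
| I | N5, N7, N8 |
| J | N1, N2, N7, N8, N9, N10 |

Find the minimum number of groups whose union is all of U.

2

C and F cover everything between them: the union {N1, N2, N3, N4, N5, N6, N7, N8, N9, N10, N11, N12} is all of U.
No single group has all 12 points (the largest, C, has 10), so 2 is optimal.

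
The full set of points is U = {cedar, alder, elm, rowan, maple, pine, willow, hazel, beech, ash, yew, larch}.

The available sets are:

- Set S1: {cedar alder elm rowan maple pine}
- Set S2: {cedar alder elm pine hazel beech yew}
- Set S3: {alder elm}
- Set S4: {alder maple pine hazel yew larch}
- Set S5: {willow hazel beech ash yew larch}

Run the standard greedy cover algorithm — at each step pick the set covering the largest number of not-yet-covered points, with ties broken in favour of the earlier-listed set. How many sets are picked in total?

3

Greedy: pick S2 (covers 7 new) → pick S5 (covers 3 new) → pick S1 (covers 2 new). Total picks: 3.
(The true minimum cover uses only 2 sets, so greedy is not optimal here.)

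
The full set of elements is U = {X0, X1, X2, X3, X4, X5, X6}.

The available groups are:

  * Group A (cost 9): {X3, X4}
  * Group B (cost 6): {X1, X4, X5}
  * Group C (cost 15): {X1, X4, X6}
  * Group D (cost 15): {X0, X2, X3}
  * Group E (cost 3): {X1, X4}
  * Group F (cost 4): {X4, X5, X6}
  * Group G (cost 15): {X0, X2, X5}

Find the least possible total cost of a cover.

22

D, E, F together cover every element (D ∪ E ∪ F = {X0, X1, X2, X3, X4, X5, X6}); total cost 15 + 3 + 4 = 22.
No covering selection has total cost below 22.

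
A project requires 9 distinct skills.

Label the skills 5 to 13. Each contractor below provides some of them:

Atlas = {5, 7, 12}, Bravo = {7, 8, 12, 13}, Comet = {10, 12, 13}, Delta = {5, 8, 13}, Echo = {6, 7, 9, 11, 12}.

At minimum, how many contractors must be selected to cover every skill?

3

Take {Comet, Delta, Echo}. Their union is {5, 6, 7, 8, 9, 10, 11, 12, 13}, which is all 9 skills.
Only Echo contains 6, so Echo is forced; the remaining 4 skills need at least 2 more contractors (each remaining contractor adds at most 3) — so at least 3 contractors are needed, and 3 is optimal.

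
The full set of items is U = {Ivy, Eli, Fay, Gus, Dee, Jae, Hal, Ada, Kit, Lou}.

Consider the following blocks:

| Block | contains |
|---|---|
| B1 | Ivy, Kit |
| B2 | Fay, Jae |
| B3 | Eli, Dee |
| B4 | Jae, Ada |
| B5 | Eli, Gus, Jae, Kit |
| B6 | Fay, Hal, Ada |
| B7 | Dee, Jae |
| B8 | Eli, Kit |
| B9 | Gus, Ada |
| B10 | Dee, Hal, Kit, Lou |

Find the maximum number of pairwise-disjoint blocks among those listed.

4

B1, B2, B3, B9 are pairwise disjoint (B1={Ivy,Kit}; B2={Fay,Jae}; B3={Eli,Dee}; B9={Gus,Ada}).
Every remaining block overlaps one of these, and no 5 of the listed blocks are pairwise disjoint, so 4 is the maximum.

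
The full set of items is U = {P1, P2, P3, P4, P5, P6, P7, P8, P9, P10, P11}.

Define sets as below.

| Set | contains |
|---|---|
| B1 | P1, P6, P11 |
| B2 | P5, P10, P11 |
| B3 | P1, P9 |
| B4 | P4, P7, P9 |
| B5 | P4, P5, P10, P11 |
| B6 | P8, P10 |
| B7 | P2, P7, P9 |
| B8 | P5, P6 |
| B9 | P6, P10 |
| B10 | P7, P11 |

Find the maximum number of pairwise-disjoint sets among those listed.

B3, B6, B8, B10 are pairwise disjoint (B3={P1,P9}; B6={P8,P10}; B8={P5,P6}; B10={P7,P11}).
Every remaining set overlaps one of these, and no 5 of the listed sets are pairwise disjoint, so 4 is the maximum.

4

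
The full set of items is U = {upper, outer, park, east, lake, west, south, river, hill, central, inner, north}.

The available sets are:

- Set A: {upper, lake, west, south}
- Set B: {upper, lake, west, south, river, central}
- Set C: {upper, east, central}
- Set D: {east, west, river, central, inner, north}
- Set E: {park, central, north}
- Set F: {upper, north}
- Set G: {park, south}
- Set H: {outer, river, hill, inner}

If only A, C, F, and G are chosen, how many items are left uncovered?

Union of A, C, F, G = {upper, park, east, lake, west, south, central, north}.
Not covered: outer, river, hill, inner — 4 items.

4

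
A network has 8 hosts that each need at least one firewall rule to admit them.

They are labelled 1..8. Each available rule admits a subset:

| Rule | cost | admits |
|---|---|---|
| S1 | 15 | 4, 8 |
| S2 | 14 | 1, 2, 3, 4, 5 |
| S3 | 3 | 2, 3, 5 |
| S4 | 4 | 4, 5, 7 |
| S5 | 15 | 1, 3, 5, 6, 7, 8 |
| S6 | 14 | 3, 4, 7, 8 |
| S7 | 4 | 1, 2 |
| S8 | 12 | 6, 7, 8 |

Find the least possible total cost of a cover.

22

S3, S4, S5 together cover every host (S3 ∪ S4 ∪ S5 = {1, 2, 3, 4, 5, 6, 7, 8}); total cost 3 + 4 + 15 = 22.
The greedy pick S3, S4, S7, S8 costs 23; no covering selection beats 22.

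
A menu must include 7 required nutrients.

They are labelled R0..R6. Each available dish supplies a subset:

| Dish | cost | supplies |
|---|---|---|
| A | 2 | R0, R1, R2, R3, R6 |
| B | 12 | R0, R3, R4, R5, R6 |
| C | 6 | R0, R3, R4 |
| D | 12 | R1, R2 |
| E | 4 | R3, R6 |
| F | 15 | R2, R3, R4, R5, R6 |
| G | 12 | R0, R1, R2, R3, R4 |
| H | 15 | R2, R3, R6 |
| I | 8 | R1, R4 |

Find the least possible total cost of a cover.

A, B together cover every nutrient (A ∪ B = {R0, R1, R2, R3, R4, R5, R6}); total cost 2 + 12 = 14.
No covering selection has total cost below 14.

14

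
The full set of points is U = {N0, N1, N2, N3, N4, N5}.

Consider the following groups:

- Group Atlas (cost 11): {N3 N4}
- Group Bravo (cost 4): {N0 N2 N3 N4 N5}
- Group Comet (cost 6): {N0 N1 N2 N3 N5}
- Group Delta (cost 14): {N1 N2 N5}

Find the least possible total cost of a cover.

10

Bravo, Comet together cover every point (Bravo ∪ Comet = {N0, N1, N2, N3, N4, N5}); total cost 4 + 6 = 10.
No covering selection has total cost below 10.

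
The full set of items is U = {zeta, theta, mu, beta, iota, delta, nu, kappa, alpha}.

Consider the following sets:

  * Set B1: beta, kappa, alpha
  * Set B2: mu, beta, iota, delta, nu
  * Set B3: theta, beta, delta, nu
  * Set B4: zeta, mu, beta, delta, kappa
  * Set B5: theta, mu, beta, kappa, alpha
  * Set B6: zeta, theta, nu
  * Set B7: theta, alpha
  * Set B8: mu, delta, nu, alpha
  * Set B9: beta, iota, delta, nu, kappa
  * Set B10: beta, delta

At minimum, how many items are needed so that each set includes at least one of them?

H = {beta, nu, alpha} meets every set (each contains at least one member of H), and |H| = 3.
No choice of 2 items meets every set, so 3 is the minimum.

3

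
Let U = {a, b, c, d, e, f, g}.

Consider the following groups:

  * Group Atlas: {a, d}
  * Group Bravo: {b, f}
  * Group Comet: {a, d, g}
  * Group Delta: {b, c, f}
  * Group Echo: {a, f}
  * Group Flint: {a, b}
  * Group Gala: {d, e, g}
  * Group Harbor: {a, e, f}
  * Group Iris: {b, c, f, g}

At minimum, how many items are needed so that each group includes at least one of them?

3

Take H = {a, b, e}. Each listed group contains at least one of these, so H is a hitting set of size 3.
No choice of 2 items meets every group, so 3 is the minimum.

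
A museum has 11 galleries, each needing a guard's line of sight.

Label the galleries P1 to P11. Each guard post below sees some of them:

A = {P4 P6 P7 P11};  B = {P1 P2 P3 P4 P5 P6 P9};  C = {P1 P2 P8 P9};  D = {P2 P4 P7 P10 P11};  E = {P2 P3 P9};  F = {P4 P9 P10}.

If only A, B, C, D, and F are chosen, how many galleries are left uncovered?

Union of A, B, C, D, F = {P1, P2, P3, P4, P5, P6, P7, P8, P9, P10, P11} — that's every gallery, so 0 are uncovered.

0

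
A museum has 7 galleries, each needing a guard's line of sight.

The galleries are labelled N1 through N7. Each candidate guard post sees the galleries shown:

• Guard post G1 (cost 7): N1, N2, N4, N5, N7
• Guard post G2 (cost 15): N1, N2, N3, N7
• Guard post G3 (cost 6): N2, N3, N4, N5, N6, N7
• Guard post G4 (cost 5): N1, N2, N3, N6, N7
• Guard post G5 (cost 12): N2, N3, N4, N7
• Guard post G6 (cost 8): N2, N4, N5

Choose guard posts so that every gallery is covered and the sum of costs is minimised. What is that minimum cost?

11

G3, G4 together cover every gallery (G3 ∪ G4 = {N1, N2, N3, N4, N5, N6, N7}); total cost 6 + 5 = 11.
No covering selection has total cost below 11.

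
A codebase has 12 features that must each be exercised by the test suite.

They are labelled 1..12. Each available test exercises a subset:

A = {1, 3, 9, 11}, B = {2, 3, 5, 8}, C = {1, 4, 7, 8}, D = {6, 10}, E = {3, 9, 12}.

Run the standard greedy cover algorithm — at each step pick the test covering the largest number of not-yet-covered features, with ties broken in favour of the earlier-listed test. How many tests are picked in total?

Greedy: pick A (covers 4 new) → pick B (covers 3 new) → pick C (covers 2 new) → pick D (covers 2 new) → pick E (covers 1 new). Total picks: 5.

5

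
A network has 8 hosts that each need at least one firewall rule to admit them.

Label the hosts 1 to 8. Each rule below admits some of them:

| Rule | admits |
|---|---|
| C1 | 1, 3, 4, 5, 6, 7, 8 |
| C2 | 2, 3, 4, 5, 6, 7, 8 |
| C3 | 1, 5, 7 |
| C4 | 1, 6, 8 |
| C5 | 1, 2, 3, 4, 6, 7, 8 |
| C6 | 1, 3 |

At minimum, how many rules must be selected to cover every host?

2

C1 and C5 together: C1 ∪ C5 = {1, 2, 3, 4, 5, 6, 7, 8} — every host is covered.
No single rule has all 8 hosts (the largest, C1, has 7), so 2 is optimal.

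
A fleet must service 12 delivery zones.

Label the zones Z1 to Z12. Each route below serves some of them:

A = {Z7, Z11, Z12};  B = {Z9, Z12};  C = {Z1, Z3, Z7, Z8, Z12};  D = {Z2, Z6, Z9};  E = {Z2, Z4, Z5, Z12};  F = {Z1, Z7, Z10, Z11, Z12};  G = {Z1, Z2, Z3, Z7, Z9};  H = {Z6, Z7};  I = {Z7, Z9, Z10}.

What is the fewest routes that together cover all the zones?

C and D and E and F together: C ∪ D ∪ E ∪ F = {Z1, Z2, Z3, Z4, Z5, Z6, Z7, Z8, Z9, Z10, Z11, Z12} — every zone is covered.
Only C contains Z8, so C is forced; the remaining 7 zones need at least 3 more routes (each remaining route adds at most 3) — so at least 4 routes are needed, and 4 is optimal.

4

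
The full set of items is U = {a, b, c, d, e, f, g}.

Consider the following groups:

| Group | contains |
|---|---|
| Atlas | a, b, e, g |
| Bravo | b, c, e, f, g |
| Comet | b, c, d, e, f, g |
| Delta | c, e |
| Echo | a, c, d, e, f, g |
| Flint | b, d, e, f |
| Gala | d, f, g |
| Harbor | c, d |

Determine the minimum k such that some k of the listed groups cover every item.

Take {Atlas, Echo}. Their union is {a, b, c, d, e, f, g}, which is all 7 items.
No single group has all 7 items (the largest, Comet, has 6), so 2 is optimal.

2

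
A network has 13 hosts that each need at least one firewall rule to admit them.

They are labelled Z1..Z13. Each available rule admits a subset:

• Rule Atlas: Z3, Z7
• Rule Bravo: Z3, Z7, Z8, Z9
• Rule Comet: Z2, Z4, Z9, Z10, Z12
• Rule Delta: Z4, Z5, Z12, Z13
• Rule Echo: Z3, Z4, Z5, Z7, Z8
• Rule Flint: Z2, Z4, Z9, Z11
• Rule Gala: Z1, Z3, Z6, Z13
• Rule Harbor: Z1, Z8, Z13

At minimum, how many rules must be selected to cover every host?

Take {Comet, Echo, Flint, Gala}. Their union is {Z1, Z2, Z3, Z4, Z5, Z6, Z7, Z8, Z9, Z10, Z11, Z12, Z13}, which is all 13 hosts.
Only Flint contains Z11, so Flint is forced; the remaining 9 hosts need at least 3 more rules (each remaining rule adds at most 4) — so at least 4 rules are needed, and 4 is optimal.

4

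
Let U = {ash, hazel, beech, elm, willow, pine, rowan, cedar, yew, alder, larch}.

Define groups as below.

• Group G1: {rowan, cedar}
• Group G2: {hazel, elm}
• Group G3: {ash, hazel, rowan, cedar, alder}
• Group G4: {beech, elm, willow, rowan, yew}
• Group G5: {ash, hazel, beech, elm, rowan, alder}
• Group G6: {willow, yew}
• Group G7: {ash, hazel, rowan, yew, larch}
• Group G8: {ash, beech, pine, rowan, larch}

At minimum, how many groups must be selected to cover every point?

3

Take {G3, G4, G8}. Their union is {ash, hazel, beech, elm, willow, pine, rowan, cedar, yew, alder, larch}, which is all 11 points.
Only G8 contains pine, so G8 is forced; the remaining 6 points need at least 2 more groups (each remaining group adds at most 3) — so at least 3 groups are needed, and 3 is optimal.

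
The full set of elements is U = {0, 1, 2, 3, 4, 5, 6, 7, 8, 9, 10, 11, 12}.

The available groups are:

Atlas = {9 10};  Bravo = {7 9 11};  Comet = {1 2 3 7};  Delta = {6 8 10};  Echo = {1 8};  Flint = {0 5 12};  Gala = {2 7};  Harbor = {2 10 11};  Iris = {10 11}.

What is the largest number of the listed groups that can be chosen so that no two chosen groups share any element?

4

Atlas, Echo, Flint, Gala are pairwise disjoint (Atlas={9,10}; Echo={1,8}; Flint={0,5,12}; Gala={2,7}).
Every remaining group overlaps one of these, and no 5 of the listed groups are pairwise disjoint, so 4 is the maximum.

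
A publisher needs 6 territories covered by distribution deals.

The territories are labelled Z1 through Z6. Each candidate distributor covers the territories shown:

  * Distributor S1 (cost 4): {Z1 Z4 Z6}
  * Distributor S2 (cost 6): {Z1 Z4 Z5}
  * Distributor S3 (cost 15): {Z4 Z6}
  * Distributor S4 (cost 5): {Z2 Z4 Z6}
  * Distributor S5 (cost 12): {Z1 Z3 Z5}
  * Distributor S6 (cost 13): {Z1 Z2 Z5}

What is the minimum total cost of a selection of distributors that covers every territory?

17

S4, S5 together cover every territory (S4 ∪ S5 = {Z1, Z2, Z3, Z4, Z5, Z6}); total cost 5 + 12 = 17.
The greedy pick S1, S4, S2, S5 costs 27; no covering selection beats 17.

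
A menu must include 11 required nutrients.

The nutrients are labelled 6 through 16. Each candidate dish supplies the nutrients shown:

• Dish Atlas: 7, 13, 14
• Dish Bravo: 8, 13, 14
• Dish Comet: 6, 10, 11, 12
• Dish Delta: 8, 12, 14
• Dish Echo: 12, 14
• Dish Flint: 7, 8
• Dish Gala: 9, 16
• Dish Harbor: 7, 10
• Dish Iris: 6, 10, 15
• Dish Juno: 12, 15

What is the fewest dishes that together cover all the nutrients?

5

Bravo and Comet and Flint and Gala and Juno together: Bravo ∪ Comet ∪ Flint ∪ Gala ∪ Juno = {6, 7, 8, 9, 10, 11, 12, 13, 14, 15, 16} — every nutrient is covered.
No 4 of the 10 dishes cover everything (all 210 combinations miss at least one nutrient), so 5 is optimal.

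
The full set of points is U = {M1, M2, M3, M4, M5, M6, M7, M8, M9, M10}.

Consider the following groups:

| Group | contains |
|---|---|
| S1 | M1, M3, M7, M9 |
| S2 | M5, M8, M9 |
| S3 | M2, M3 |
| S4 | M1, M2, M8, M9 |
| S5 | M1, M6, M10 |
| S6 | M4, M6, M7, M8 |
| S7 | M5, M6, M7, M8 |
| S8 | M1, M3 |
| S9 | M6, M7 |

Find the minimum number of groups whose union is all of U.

Take {S2, S3, S5, S6}. Their union is {M1, M2, M3, M4, M5, M6, M7, M8, M9, M10}, which is all 10 points.
Only S5 contains M10, so S5 is forced; the remaining 7 points need at least 3 more groups (each remaining group adds at most 3) — so at least 4 groups are needed, and 4 is optimal.

4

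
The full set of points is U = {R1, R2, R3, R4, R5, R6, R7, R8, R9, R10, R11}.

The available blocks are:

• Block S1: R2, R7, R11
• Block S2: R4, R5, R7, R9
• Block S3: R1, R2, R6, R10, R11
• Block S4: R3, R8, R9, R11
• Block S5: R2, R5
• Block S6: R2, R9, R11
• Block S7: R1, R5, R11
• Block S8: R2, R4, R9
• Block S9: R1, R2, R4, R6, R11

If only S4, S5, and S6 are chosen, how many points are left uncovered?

Union of S4, S5, S6 = {R2, R3, R5, R8, R9, R11}.
Not covered: R1, R4, R6, R7, R10 — 5 points.

5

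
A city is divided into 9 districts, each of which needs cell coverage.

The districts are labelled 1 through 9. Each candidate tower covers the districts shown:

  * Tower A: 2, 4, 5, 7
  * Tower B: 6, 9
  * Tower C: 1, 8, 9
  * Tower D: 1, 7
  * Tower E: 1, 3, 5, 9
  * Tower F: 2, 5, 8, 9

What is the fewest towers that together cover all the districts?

A and B and C and E together: A ∪ B ∪ C ∪ E = {1, 2, 3, 4, 5, 6, 7, 8, 9} — every district is covered.
No 3 of the 6 towers cover everything (all 20 combinations miss at least one district), so 4 is optimal.

4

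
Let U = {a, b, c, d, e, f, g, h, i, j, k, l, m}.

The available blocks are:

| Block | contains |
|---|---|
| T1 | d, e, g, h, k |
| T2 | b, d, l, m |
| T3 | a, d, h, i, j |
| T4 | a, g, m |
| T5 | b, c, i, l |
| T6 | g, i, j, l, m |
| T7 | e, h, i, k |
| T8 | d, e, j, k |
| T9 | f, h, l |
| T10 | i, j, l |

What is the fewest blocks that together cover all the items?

4

T4 and T5 and T8 and T9 together: T4 ∪ T5 ∪ T8 ∪ T9 = {a, b, c, d, e, f, g, h, i, j, k, l, m} — every item is covered.
Only T9 contains f, so T9 is forced; the remaining 10 items need at least 3 more blocks (each remaining block adds at most 4) — so at least 4 blocks are needed, and 4 is optimal.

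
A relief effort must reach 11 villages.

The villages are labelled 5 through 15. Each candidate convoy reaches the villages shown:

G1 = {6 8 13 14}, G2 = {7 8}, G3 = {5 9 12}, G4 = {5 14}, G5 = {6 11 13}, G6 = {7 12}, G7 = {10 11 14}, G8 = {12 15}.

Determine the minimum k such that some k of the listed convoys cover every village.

G2 and G3 and G5 and G7 and G8 together: G2 ∪ G3 ∪ G5 ∪ G7 ∪ G8 = {5, 6, 7, 8, 9, 10, 11, 12, 13, 14, 15} — every village is covered.
No 4 of the 8 convoys cover everything (all 70 combinations miss at least one village), so 5 is optimal.

5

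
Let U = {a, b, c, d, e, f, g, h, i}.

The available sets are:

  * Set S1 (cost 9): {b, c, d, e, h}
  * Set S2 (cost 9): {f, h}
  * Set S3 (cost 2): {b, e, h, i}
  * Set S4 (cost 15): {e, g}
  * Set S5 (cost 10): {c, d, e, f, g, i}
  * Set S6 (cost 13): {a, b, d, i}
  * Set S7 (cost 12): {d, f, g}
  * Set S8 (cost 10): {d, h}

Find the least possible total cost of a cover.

25

S3, S5, S6 together cover every point (S3 ∪ S5 ∪ S6 = {a, b, c, d, e, f, g, h, i}); total cost 2 + 10 + 13 = 25.
No covering selection has total cost below 25.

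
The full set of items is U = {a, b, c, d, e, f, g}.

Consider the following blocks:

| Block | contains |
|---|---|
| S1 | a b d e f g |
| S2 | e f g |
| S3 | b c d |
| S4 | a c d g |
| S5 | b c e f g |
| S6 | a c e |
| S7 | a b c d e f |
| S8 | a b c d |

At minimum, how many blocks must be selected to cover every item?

Take {S5, S8}. Their union is {a, b, c, d, e, f, g}, which is all 7 items.
No single block has all 7 items (the largest, S1, has 6), so 2 is optimal.

2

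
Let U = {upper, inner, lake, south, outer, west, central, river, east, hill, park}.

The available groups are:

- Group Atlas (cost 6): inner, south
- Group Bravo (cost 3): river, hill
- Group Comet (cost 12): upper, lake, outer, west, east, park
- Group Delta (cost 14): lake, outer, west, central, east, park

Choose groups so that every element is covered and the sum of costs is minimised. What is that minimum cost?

Atlas, Bravo, Comet, Delta together cover every element (Atlas ∪ Bravo ∪ Comet ∪ Delta = {upper, inner, lake, south, outer, west, central, river, east, hill, park}); total cost 6 + 3 + 12 + 14 = 35.
No covering selection has total cost below 35.

35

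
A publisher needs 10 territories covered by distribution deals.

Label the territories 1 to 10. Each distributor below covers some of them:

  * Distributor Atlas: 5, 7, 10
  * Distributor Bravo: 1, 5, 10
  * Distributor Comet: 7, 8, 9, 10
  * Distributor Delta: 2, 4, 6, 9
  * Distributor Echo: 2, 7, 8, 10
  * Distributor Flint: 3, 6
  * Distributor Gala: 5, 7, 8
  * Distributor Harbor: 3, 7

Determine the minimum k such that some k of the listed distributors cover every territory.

Bravo and Delta and Echo and Harbor together: Bravo ∪ Delta ∪ Echo ∪ Harbor = {1, 2, 3, 4, 5, 6, 7, 8, 9, 10} — every territory is covered.
No 3 of the 8 distributors cover everything (all 56 combinations miss at least one territory), so 4 is optimal.

4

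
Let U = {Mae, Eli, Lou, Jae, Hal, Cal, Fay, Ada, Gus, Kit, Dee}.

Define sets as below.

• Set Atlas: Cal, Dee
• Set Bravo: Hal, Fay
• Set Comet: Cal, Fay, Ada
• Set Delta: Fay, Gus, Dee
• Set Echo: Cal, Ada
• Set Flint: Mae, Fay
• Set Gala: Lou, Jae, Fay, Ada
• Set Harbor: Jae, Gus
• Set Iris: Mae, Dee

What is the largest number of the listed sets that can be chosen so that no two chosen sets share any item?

Bravo, Echo, Harbor, Iris are pairwise disjoint (Bravo={Hal,Fay}; Echo={Cal,Ada}; Harbor={Jae,Gus}; Iris={Mae,Dee}).
Every remaining set overlaps one of these, and no 5 of the listed sets are pairwise disjoint, so 4 is the maximum.

4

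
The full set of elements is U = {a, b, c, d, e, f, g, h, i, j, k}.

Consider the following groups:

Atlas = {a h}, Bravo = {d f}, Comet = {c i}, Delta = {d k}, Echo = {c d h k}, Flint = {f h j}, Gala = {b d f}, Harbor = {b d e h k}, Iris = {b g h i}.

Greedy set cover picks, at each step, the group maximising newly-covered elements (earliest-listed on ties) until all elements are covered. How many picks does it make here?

Greedy: pick Harbor (covers 5 new) → pick Comet (covers 2 new) → pick Flint (covers 2 new) → pick Atlas (covers 1 new) → pick Iris (covers 1 new). Total picks: 5.

5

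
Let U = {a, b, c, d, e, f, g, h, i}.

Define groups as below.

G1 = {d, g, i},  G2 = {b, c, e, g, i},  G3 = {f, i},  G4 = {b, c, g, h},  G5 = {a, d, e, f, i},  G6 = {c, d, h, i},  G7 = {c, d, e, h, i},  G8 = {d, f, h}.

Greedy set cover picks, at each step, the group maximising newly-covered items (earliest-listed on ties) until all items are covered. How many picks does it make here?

3

Greedy: pick G2 (covers 5 new) → pick G5 (covers 3 new) → pick G4 (covers 1 new). Total picks: 3.
(The true minimum cover uses only 2 groups, so greedy is not optimal here.)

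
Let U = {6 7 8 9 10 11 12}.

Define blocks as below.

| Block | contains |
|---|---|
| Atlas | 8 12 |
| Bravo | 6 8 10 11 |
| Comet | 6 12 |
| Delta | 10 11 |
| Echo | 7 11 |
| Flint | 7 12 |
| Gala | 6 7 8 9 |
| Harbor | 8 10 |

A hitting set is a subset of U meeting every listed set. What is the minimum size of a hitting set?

H = {7, 10, 12} meets every block (each contains at least one member of H), and |H| = 3.
The blocks Comet, Echo, Harbor are pairwise disjoint, so any hitting set needs a separate point for each — at least 3. Hence 3 is optimal.

3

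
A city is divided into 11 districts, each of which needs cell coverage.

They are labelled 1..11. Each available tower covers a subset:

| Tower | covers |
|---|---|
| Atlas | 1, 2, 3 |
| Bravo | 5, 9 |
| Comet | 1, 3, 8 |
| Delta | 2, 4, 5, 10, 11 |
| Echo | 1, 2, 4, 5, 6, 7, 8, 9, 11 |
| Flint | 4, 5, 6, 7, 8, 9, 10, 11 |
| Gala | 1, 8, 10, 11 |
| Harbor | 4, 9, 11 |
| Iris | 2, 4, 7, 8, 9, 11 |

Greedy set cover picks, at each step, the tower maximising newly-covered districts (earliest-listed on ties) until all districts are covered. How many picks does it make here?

Greedy: pick Echo (covers 9 new) → pick Atlas (covers 1 new) → pick Delta (covers 1 new). Total picks: 3.
(The true minimum cover uses only 2 towers, so greedy is not optimal here.)

3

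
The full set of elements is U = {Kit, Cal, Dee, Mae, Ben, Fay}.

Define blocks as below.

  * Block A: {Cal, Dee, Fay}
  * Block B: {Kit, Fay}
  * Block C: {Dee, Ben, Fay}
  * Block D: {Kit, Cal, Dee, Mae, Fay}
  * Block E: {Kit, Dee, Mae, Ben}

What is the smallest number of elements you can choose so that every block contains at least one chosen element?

The 2 elements {Ben, Fay} hit every block.
No single element lies in every block, so at least 2 are needed and 2 is optimal.

2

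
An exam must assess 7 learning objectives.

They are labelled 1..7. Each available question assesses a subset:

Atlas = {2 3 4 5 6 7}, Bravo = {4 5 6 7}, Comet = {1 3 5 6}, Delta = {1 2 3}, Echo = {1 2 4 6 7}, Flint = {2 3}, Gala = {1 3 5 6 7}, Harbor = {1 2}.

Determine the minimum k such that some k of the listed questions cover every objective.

2

Take {Atlas, Comet}. Their union is {1, 2, 3, 4, 5, 6, 7}, which is all 7 objectives.
No single question has all 7 objectives (the largest, Atlas, has 6), so 2 is optimal.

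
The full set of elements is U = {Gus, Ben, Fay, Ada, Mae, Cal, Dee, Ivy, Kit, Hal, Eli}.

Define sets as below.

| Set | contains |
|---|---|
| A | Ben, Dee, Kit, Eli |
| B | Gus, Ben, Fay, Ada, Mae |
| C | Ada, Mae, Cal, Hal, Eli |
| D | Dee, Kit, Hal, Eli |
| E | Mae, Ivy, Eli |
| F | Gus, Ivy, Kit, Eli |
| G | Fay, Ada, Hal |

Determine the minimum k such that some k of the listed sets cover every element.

4

Take {A, B, C, E}. Their union is {Gus, Ben, Fay, Ada, Mae, Cal, Dee, Ivy, Kit, Hal, Eli}, which is all 11 elements.
No 3 of the 7 sets cover everything (all 35 combinations miss at least one element), so 4 is optimal.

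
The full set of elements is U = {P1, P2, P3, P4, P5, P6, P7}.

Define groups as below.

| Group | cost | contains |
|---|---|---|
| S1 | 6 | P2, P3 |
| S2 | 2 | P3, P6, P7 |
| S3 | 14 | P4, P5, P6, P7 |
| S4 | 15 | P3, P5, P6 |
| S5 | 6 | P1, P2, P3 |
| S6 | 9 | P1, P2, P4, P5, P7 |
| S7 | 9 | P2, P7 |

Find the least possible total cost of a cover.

11

S2, S6 together cover every element (S2 ∪ S6 = {P1, P2, P3, P4, P5, P6, P7}); total cost 2 + 9 = 11.
No covering selection has total cost below 11.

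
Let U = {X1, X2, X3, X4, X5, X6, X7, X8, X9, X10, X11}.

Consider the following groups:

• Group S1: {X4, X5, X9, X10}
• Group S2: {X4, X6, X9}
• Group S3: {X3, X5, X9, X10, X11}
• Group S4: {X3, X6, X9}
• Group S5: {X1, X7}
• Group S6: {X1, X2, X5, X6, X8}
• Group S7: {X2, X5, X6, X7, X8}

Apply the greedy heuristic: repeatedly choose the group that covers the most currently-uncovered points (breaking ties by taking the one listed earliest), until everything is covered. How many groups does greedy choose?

Greedy: pick S3 (covers 5 new) → pick S6 (covers 4 new) → pick S1 (covers 1 new) → pick S5 (covers 1 new). Total picks: 4.

4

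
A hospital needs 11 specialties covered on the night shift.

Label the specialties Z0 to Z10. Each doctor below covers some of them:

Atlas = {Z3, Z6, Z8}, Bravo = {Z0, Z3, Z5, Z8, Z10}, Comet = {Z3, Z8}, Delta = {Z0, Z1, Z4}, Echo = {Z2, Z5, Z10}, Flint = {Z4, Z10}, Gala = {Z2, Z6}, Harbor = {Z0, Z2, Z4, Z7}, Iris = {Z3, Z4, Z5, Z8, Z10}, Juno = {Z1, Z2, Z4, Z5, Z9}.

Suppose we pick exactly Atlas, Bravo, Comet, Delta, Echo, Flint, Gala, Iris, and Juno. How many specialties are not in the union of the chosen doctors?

Union of Atlas, Bravo, Comet, Delta, Echo, Flint, Gala, Iris, Juno = {Z0, Z1, Z2, Z3, Z4, Z5, Z6, Z8, Z9, Z10}.
Not covered: Z7 — 1 specialty.

1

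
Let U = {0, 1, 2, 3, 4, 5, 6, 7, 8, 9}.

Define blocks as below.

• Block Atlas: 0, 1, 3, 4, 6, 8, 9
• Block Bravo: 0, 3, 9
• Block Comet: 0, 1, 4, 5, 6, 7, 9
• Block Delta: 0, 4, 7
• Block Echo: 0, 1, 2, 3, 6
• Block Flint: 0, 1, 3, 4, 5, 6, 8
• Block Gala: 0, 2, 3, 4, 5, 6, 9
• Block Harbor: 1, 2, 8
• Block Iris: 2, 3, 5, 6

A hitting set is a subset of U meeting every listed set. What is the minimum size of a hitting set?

H = {0, 2} meets every block (each contains at least one member of H), and |H| = 2.
The blocks Bravo, Harbor are pairwise disjoint, so any hitting set needs a separate item for each — at least 2. Hence 2 is optimal.

2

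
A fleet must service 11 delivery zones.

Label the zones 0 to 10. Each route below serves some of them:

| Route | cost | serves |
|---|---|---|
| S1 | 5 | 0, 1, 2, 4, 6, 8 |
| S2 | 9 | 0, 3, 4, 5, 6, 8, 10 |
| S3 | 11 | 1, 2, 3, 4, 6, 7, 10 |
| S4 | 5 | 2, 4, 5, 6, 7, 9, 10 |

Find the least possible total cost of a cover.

S1, S2, S4 together cover every zone (S1 ∪ S2 ∪ S4 = {0, 1, 2, 3, 4, 5, 6, 7, 8, 9, 10}); total cost 5 + 9 + 5 = 19.
No covering selection has total cost below 19.

19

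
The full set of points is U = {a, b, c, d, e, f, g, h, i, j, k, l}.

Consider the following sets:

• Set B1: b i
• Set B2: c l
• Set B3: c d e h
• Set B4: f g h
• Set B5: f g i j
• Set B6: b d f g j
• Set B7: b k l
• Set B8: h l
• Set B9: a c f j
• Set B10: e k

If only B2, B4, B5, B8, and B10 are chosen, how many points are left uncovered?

3

Union of B2, B4, B5, B8, B10 = {c, e, f, g, h, i, j, k, l}.
Not covered: a, b, d — 3 points.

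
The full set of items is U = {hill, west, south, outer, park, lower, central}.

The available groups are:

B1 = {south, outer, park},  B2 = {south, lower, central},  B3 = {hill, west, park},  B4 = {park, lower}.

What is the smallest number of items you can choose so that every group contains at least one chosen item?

2

H = {south, park} meets every group (each contains at least one member of H), and |H| = 2.
The groups B2, B3 are pairwise disjoint, so any hitting set needs a separate item for each — at least 2. Hence 2 is optimal.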